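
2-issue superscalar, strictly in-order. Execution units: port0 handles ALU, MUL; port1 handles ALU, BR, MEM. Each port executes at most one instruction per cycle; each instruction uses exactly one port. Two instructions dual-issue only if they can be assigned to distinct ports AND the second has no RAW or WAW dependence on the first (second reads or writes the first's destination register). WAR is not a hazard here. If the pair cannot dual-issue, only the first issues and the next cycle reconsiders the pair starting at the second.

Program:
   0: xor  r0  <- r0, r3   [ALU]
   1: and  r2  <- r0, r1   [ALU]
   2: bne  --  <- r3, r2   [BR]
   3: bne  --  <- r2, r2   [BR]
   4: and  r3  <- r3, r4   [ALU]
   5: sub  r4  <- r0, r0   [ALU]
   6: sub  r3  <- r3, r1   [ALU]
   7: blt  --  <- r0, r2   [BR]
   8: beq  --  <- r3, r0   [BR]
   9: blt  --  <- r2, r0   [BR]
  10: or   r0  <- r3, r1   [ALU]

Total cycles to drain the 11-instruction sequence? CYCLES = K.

CYCLES = 8

0. xor.ALU @i0  | RAW r0
1. and.ALU @i1  | RAW r2
2. bne.BR @i2  | no-port BR/BR
3. bne.BR;and.ALU @i3+i4  | 2-wide
4. sub.ALU;sub.ALU @i5+i6  | 2-wide
5. blt.BR @i7  | no-port BR/BR
6. beq.BR @i8  | no-port BR/BR
7. blt.BR;or.ALU @i9+i10  | 2-wide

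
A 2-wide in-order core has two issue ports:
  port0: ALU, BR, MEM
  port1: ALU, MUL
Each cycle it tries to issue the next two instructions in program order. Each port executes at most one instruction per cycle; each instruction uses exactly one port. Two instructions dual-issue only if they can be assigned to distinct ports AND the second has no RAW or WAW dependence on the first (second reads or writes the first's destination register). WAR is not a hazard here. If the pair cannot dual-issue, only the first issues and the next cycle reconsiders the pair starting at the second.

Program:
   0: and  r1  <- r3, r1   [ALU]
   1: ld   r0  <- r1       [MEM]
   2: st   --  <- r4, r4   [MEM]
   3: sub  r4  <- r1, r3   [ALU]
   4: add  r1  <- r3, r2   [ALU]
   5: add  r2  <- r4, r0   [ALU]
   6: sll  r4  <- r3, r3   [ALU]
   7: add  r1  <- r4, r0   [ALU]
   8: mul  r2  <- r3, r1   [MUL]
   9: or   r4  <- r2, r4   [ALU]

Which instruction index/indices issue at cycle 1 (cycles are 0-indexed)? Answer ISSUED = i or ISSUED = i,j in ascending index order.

t=0 i0:and.ALU ; RAW r1
t=1 i1:ld.MEM ; no-port MEM/MEM
t=2 i2&i3:st.MEM;sub.ALU ; 2-wide
t=3 i4&i5:add.ALU;add.ALU ; 2-wide
t=4 i6:sll.ALU ; RAW r4
t=5 i7:add.ALU ; RAW r1
t=6 i8:mul.MUL ; RAW r2
t=7 i9:or.ALU ; tail

ISSUED = 1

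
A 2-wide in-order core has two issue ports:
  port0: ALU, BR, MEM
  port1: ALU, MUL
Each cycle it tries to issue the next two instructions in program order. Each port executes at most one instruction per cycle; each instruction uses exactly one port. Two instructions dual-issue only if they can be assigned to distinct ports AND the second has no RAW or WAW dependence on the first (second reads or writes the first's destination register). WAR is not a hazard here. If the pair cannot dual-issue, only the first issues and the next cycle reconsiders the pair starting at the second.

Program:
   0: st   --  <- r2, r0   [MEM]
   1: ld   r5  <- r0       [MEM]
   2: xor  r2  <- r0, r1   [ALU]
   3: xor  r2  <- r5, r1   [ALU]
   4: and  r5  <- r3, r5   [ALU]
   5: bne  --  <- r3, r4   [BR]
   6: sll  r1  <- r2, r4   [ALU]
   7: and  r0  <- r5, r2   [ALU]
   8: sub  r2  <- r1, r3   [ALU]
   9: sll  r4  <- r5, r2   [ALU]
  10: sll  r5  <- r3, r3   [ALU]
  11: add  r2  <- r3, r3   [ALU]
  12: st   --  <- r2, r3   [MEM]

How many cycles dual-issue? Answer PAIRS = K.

[0] i0  st.MEM  -- no-port MEM/MEM
[1] i1/i2  ld.MEM;xor.ALU  -- pair
[2] i3/i4  xor.ALU;and.ALU  -- pair
[3] i5/i6  bne.BR;sll.ALU  -- pair
[4] i7/i8  and.ALU;sub.ALU  -- pair
[5] i9/i10  sll.ALU;sll.ALU  -- pair
[6] i11  add.ALU  -- RAW r2
[7] i12  st.MEM  -- tail

PAIRS = 5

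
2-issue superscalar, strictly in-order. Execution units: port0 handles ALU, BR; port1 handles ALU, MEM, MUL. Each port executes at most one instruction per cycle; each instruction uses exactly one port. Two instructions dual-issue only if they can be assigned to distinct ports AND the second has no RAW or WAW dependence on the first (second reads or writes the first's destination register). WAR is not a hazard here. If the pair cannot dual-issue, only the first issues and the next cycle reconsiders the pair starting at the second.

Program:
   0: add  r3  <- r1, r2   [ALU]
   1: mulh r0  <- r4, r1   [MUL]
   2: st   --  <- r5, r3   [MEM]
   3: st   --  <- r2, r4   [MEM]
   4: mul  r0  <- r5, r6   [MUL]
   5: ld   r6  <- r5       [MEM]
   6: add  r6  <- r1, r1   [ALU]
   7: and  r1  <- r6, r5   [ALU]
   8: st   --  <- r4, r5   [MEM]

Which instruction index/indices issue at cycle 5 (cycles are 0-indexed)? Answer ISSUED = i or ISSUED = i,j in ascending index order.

#0 head=0: add.ALU mulh.MUL i0&i1 pair
#1 head=2: st.MEM i2 no-port MEM/MEM
#2 head=3: st.MEM i3 no-port MEM/MUL
#3 head=4: mul.MUL i4 no-port MUL/MEM
#4 head=5: ld.MEM i5 WAW r6
#5 head=6: add.ALU i6 RAW r6
#6 head=7: and.ALU st.MEM i7&i8 pair

ISSUED = 6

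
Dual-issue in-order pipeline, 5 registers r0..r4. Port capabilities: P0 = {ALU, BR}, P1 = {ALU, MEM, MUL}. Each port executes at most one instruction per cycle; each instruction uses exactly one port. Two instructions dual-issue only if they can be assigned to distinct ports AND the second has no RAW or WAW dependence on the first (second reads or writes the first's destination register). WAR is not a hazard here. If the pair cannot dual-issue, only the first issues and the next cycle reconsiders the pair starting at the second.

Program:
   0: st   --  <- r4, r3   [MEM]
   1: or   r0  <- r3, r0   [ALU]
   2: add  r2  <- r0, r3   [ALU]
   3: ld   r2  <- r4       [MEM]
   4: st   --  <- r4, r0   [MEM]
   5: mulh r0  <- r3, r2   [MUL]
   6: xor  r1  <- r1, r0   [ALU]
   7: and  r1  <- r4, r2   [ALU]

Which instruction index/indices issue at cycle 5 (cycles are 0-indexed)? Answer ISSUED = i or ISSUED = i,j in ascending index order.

ISSUED = 6

[0] i0/i1  st.MEM;or.ALU  -- 2-wide
[1] i2  add.ALU  -- WAW r2
[2] i3  ld.MEM  -- no-port MEM/MEM
[3] i4  st.MEM  -- no-port MEM/MUL
[4] i5  mulh.MUL  -- RAW r0
[5] i6  xor.ALU  -- WAW r1
[6] i7  and.ALU  -- tail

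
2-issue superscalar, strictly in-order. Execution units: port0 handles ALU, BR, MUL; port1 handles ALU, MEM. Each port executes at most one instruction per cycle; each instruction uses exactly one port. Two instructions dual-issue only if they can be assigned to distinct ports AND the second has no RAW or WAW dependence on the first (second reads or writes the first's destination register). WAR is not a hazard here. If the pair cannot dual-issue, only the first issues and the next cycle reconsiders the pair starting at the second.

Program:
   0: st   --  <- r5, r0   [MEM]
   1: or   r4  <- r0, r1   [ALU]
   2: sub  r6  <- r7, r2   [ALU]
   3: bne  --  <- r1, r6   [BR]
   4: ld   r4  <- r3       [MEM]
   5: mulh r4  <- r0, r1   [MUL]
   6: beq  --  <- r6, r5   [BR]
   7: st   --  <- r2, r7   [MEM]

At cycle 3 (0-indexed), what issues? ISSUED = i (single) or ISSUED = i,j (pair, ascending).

0. st.MEM/or.ALU @i0&i1  | 2-wide
1. sub.ALU @i2  | RAW r6
2. bne.BR/ld.MEM @i3&i4  | 2-wide
3. mulh.MUL @i5  | no-port MUL/BR
4. beq.BR/st.MEM @i6&i7  | 2-wide

ISSUED = 5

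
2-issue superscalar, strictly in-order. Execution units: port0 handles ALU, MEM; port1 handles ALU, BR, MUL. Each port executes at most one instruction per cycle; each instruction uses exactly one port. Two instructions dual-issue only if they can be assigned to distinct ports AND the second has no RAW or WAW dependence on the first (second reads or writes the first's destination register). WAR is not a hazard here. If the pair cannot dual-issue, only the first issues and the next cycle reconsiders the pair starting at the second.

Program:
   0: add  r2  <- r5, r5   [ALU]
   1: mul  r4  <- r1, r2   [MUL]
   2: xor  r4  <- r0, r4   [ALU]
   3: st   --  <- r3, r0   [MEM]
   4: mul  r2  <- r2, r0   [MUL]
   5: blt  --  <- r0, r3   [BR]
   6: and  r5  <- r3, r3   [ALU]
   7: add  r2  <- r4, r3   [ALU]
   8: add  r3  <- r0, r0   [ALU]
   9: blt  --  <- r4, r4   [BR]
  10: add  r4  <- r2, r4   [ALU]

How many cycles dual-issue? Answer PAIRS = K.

#0 head=0: add i0 RAW r2
#1 head=1: mul i1 RAW+WAW r4
#2 head=2: xor st i2/i3 pair
#3 head=4: mul i4 no-port MUL/BR
#4 head=5: blt and i5/i6 pair
#5 head=7: add add i7/i8 pair
#6 head=9: blt add i9/i10 pair

PAIRS = 4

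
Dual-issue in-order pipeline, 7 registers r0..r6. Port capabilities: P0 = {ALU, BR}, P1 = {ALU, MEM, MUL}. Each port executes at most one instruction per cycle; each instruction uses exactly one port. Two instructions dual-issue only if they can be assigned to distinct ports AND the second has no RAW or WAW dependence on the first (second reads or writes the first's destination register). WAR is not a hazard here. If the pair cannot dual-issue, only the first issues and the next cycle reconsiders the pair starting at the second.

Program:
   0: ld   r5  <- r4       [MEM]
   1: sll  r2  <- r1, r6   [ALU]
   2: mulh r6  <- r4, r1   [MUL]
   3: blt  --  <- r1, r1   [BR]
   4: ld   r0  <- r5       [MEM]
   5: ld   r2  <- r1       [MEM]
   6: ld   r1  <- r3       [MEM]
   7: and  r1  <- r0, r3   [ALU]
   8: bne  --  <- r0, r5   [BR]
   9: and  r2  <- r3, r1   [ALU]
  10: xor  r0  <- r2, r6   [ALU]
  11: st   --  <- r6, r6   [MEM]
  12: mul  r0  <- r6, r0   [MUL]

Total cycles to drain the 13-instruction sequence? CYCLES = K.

[0] i0/i1  ld.MEM+sll.ALU  -- 2-wide
[1] i2/i3  mulh.MUL+blt.BR  -- 2-wide
[2] i4  ld.MEM  -- no-port MEM/MEM
[3] i5  ld.MEM  -- no-port MEM/MEM
[4] i6  ld.MEM  -- WAW r1
[5] i7/i8  and.ALU+bne.BR  -- 2-wide
[6] i9  and.ALU  -- RAW r2
[7] i10/i11  xor.ALU+st.MEM  -- 2-wide
[8] i12  mul.MUL  -- tail

CYCLES = 9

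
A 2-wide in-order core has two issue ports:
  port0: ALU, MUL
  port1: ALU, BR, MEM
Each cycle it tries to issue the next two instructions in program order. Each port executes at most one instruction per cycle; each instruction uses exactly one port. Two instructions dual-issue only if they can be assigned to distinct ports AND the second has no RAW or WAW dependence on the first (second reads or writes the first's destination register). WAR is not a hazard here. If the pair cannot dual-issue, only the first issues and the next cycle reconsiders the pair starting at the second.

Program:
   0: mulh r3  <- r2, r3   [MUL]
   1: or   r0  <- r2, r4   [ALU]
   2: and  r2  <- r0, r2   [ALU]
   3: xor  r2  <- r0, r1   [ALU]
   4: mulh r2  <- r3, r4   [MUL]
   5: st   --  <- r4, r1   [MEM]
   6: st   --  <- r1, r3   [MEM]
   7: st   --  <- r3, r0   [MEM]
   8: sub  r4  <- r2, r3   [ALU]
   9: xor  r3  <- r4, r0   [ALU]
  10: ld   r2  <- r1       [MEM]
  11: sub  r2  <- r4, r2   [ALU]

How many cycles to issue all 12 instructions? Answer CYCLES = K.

#0 head=0: mulh.MUL or.ALU i0/i1 2-wide
#1 head=2: and.ALU i2 WAW r2
#2 head=3: xor.ALU i3 WAW r2
#3 head=4: mulh.MUL st.MEM i4/i5 2-wide
#4 head=6: st.MEM i6 no-port MEM/MEM
#5 head=7: st.MEM sub.ALU i7/i8 2-wide
#6 head=9: xor.ALU ld.MEM i9/i10 2-wide
#7 head=11: sub.ALU i11 tail

CYCLES = 8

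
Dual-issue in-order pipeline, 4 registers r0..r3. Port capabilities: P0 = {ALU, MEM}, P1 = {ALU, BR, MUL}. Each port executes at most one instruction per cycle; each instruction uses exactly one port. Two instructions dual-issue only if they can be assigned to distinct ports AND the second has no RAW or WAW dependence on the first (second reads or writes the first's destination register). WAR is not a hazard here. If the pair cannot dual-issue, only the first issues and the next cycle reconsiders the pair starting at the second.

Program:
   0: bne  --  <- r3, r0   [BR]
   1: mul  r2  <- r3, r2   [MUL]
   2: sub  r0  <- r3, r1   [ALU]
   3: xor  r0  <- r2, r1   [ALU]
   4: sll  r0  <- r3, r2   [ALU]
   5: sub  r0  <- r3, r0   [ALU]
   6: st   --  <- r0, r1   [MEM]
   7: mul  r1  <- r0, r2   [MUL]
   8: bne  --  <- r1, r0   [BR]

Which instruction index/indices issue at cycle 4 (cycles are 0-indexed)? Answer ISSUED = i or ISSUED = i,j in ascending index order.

ISSUED = 5

c0: i0 bne  no-port BR/MUL
c1: i1&i2 mul sub  2-wide
c2: i3 xor  WAW r0
c3: i4 sll  RAW+WAW r0
c4: i5 sub  RAW r0
c5: i6&i7 st mul  2-wide
c6: i8 bne  tail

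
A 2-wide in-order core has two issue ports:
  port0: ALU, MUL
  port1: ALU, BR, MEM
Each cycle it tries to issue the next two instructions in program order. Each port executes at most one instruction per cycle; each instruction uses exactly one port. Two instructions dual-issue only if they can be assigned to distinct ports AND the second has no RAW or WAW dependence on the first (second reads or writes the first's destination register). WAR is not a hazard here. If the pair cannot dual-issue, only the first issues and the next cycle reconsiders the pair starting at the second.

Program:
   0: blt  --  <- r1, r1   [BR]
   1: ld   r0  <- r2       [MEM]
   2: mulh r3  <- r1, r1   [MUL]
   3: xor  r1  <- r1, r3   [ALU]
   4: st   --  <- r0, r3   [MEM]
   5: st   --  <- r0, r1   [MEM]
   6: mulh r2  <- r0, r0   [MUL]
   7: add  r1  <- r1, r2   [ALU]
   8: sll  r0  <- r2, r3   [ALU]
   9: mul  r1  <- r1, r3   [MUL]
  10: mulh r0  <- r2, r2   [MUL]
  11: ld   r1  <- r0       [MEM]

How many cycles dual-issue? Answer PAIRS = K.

PAIRS = 4

#0 head=0: blt.BR i0 no-port BR/MEM
#1 head=1: ld.MEM;mulh.MUL i1+i2 pair
#2 head=3: xor.ALU;st.MEM i3+i4 pair
#3 head=5: st.MEM;mulh.MUL i5+i6 pair
#4 head=7: add.ALU;sll.ALU i7+i8 pair
#5 head=9: mul.MUL i9 no-port MUL/MUL
#6 head=10: mulh.MUL i10 RAW r0
#7 head=11: ld.MEM i11 tail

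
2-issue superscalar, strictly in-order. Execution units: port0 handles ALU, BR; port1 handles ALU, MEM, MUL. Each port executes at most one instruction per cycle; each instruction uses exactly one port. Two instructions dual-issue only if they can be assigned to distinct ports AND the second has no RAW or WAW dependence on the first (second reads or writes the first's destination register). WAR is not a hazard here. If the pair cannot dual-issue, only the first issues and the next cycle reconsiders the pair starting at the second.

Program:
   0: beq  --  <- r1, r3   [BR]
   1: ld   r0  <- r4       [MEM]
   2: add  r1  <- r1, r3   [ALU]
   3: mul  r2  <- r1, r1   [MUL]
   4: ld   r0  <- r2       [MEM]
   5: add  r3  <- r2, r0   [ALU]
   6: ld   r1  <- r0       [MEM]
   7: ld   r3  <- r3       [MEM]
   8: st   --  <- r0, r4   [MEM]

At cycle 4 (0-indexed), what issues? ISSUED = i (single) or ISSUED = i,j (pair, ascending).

c0: i0/i1 beq.BR+ld.MEM  dual
c1: i2 add.ALU  RAW r1
c2: i3 mul.MUL  no-port MUL/MEM
c3: i4 ld.MEM  RAW r0
c4: i5/i6 add.ALU+ld.MEM  dual
c5: i7 ld.MEM  no-port MEM/MEM
c6: i8 st.MEM  tail

ISSUED = 5,6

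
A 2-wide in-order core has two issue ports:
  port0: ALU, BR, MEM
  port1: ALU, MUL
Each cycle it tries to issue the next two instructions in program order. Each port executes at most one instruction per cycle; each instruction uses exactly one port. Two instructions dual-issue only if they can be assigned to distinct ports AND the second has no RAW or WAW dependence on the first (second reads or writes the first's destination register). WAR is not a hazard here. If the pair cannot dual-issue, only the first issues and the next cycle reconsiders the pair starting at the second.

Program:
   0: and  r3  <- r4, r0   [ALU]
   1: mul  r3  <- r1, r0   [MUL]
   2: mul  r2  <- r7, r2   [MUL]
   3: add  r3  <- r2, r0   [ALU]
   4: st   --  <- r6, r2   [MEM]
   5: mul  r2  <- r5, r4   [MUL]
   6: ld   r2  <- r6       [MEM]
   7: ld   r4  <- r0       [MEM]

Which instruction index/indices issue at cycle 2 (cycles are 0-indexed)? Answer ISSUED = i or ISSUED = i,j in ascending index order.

ISSUED = 2

t=0 i0:and ; WAW r3
t=1 i1:mul ; no-port MUL/MUL
t=2 i2:mul ; RAW r2
t=3 i3,i4:add+st ; pair
t=4 i5:mul ; WAW r2
t=5 i6:ld ; no-port MEM/MEM
t=6 i7:ld ; tail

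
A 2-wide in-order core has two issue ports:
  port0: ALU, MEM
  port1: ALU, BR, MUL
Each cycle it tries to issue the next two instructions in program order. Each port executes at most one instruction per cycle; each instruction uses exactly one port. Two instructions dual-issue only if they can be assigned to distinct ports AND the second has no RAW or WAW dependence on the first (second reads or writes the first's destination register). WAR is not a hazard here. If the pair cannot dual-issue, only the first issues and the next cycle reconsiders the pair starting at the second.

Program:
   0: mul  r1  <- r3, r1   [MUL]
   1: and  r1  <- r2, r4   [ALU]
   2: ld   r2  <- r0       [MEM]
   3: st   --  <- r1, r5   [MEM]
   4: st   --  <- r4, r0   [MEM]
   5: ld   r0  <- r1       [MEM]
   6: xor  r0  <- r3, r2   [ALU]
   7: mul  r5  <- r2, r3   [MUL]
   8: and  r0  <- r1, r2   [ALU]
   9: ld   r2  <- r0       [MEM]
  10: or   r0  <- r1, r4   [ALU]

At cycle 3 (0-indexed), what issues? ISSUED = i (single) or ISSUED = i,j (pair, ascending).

c0: i0 mul.MUL  WAW r1
c1: i1/i2 and.ALU;ld.MEM  2-wide
c2: i3 st.MEM  no-port MEM/MEM
c3: i4 st.MEM  no-port MEM/MEM
c4: i5 ld.MEM  WAW r0
c5: i6/i7 xor.ALU;mul.MUL  2-wide
c6: i8 and.ALU  RAW r0
c7: i9/i10 ld.MEM;or.ALU  2-wide

ISSUED = 4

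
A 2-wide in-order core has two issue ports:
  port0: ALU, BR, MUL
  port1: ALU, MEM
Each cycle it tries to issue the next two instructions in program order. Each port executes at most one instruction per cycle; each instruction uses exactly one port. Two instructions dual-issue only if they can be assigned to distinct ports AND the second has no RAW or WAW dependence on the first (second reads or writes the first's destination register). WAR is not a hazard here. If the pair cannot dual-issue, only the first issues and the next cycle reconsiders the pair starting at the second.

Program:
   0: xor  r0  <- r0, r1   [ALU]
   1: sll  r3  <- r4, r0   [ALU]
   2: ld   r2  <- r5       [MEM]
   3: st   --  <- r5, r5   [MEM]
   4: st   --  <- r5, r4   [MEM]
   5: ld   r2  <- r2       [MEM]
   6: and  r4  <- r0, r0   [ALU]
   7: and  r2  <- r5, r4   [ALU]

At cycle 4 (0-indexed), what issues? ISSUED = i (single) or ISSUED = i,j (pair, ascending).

#0 head=0: xor.ALU i0 RAW r0
#1 head=1: sll.ALU/ld.MEM i1&i2 pair
#2 head=3: st.MEM i3 no-port MEM/MEM
#3 head=4: st.MEM i4 no-port MEM/MEM
#4 head=5: ld.MEM/and.ALU i5&i6 pair
#5 head=7: and.ALU i7 tail

ISSUED = 5,6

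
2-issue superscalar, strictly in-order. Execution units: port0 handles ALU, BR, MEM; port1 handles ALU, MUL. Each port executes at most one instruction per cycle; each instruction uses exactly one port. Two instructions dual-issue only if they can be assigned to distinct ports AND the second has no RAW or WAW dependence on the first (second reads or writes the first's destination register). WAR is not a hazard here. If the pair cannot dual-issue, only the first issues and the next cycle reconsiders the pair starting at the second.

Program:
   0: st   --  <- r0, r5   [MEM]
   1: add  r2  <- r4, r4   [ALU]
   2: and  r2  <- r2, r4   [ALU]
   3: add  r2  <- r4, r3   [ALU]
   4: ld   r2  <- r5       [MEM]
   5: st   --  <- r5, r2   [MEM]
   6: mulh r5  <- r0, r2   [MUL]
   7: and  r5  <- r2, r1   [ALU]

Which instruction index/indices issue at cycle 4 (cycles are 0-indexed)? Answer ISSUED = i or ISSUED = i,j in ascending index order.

[0] i0,i1  st.MEM add.ALU  -- dual
[1] i2  and.ALU  -- WAW r2
[2] i3  add.ALU  -- WAW r2
[3] i4  ld.MEM  -- no-port MEM/MEM
[4] i5,i6  st.MEM mulh.MUL  -- dual
[5] i7  and.ALU  -- tail

ISSUED = 5,6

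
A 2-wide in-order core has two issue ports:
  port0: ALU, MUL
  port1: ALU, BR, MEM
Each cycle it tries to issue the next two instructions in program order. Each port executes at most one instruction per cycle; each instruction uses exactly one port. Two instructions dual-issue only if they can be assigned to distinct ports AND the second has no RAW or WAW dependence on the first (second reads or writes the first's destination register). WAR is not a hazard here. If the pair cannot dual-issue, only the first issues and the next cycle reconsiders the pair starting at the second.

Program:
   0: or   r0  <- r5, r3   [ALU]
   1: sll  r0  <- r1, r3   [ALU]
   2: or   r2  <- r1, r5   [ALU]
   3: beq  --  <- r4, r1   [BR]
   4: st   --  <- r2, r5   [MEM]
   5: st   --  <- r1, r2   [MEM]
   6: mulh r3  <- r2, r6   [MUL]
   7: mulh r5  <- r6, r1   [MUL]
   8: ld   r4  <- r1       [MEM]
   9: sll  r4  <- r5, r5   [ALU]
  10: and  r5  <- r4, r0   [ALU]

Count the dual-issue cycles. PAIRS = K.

#0 head=0: or i0 WAW r0
#1 head=1: sll;or i1,i2 pair
#2 head=3: beq i3 no-port BR/MEM
#3 head=4: st i4 no-port MEM/MEM
#4 head=5: st;mulh i5,i6 pair
#5 head=7: mulh;ld i7,i8 pair
#6 head=9: sll i9 RAW r4
#7 head=10: and i10 tail

PAIRS = 3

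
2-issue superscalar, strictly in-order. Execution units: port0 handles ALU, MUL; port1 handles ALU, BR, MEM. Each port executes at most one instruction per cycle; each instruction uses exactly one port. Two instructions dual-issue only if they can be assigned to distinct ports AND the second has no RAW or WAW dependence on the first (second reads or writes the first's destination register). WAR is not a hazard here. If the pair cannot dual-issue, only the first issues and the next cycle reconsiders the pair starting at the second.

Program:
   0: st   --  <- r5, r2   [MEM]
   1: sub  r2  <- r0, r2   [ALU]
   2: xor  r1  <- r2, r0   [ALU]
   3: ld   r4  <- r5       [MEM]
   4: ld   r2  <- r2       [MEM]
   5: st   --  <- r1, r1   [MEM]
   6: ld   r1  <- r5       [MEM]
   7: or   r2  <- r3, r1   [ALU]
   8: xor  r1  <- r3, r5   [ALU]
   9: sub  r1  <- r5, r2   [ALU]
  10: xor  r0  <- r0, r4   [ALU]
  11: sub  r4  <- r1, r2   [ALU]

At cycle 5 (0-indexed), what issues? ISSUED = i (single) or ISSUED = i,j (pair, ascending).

ISSUED = 7,8

  cy0 -> i0/i1 (st.MEM;sub.ALU) pair
  cy1 -> i2/i3 (xor.ALU;ld.MEM) pair
  cy2 -> i4 (ld.MEM) no-port MEM/MEM
  cy3 -> i5 (st.MEM) no-port MEM/MEM
  cy4 -> i6 (ld.MEM) RAW r1
  cy5 -> i7/i8 (or.ALU;xor.ALU) pair
  cy6 -> i9/i10 (sub.ALU;xor.ALU) pair
  cy7 -> i11 (sub.ALU) tail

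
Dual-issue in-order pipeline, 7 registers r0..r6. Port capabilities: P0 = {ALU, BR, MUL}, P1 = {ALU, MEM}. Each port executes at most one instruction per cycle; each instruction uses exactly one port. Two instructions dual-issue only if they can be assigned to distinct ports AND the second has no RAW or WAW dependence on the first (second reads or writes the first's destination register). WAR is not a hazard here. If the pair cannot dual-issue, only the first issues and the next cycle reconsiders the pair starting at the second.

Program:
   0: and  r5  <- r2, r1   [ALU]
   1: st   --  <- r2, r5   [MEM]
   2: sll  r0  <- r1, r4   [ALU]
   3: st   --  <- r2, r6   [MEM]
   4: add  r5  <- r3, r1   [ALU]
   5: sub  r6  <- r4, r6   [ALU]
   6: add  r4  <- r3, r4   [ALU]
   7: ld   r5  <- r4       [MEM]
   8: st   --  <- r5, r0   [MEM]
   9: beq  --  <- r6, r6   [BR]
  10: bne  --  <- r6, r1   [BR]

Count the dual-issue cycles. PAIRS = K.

  cy0 -> i0 (and.ALU) RAW r5
  cy1 -> i1&i2 (st.MEM/sll.ALU) 2-wide
  cy2 -> i3&i4 (st.MEM/add.ALU) 2-wide
  cy3 -> i5&i6 (sub.ALU/add.ALU) 2-wide
  cy4 -> i7 (ld.MEM) no-port MEM/MEM
  cy5 -> i8&i9 (st.MEM/beq.BR) 2-wide
  cy6 -> i10 (bne.BR) tail

PAIRS = 4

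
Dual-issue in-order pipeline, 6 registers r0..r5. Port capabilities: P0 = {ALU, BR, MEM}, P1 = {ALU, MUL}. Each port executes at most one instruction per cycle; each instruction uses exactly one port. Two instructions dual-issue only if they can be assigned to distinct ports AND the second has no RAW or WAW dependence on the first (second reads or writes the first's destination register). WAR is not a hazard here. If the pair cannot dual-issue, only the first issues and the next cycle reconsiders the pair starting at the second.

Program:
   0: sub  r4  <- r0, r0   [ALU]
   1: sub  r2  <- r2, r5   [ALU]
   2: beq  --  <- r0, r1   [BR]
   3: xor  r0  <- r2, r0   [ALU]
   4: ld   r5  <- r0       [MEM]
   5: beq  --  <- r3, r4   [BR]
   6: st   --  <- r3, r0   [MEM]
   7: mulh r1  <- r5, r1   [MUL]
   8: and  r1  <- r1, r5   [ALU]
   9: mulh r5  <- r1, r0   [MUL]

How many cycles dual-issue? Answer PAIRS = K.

PAIRS = 3

0. sub sub @i0/i1  | dual
1. beq xor @i2/i3  | dual
2. ld @i4  | no-port MEM/BR
3. beq @i5  | no-port BR/MEM
4. st mulh @i6/i7  | dual
5. and @i8  | RAW r1
6. mulh @i9  | tail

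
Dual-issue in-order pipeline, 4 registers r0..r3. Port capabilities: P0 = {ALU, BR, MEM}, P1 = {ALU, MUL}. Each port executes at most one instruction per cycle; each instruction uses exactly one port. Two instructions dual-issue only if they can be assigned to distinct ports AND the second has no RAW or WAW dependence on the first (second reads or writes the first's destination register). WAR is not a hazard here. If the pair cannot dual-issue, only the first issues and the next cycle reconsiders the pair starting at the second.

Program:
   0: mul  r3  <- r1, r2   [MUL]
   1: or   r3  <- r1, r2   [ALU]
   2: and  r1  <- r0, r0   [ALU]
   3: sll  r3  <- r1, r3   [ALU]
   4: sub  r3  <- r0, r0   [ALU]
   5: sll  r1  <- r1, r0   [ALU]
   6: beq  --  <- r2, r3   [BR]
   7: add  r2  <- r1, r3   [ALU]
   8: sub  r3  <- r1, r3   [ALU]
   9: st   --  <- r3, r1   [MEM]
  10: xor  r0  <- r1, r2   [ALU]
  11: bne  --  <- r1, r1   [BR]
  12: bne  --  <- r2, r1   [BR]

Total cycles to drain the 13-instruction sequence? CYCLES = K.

CYCLES = 9

0. mul @i0  | WAW r3
1. or+and @i1&i2  | pair
2. sll @i3  | WAW r3
3. sub+sll @i4&i5  | pair
4. beq+add @i6&i7  | pair
5. sub @i8  | RAW r3
6. st+xor @i9&i10  | pair
7. bne @i11  | no-port BR/BR
8. bne @i12  | tail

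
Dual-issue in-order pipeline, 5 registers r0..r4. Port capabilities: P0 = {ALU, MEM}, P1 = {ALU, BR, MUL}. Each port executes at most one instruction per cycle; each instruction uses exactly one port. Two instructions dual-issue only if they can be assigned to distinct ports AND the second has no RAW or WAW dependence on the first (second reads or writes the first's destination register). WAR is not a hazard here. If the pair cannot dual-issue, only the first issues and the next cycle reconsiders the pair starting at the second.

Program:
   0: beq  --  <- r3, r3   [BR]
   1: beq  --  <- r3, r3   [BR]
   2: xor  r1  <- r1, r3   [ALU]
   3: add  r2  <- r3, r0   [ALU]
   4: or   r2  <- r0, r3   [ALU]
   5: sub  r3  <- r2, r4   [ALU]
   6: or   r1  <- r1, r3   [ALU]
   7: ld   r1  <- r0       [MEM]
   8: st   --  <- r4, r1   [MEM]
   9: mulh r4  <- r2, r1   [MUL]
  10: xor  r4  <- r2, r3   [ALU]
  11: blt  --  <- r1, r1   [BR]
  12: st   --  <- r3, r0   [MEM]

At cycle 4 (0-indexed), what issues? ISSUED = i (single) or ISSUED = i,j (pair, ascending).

t=0 i0:beq.BR ; no-port BR/BR
t=1 i1&i2:beq.BR/xor.ALU ; 2-wide
t=2 i3:add.ALU ; WAW r2
t=3 i4:or.ALU ; RAW r2
t=4 i5:sub.ALU ; RAW r3
t=5 i6:or.ALU ; WAW r1
t=6 i7:ld.MEM ; no-port MEM/MEM
t=7 i8&i9:st.MEM/mulh.MUL ; 2-wide
t=8 i10&i11:xor.ALU/blt.BR ; 2-wide
t=9 i12:st.MEM ; tail

ISSUED = 5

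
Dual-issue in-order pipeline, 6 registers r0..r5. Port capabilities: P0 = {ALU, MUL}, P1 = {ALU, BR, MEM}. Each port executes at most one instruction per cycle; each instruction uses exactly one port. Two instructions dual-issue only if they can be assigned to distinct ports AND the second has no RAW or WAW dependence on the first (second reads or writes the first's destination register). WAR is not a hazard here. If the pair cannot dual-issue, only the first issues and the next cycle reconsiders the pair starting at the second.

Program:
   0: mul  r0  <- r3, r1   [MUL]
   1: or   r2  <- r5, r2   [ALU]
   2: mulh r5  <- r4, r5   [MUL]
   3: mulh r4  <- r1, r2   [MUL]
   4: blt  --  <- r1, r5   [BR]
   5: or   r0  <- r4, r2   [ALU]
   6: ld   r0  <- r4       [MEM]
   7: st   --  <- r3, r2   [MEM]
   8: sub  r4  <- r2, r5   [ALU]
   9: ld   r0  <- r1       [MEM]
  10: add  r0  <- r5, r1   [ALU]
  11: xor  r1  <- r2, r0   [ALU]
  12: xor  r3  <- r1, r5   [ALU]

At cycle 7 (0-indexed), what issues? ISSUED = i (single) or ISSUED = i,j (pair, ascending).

c0: i0/i1 mul or  dual
c1: i2 mulh  no-port MUL/MUL
c2: i3/i4 mulh blt  dual
c3: i5 or  WAW r0
c4: i6 ld  no-port MEM/MEM
c5: i7/i8 st sub  dual
c6: i9 ld  WAW r0
c7: i10 add  RAW r0
c8: i11 xor  RAW r1
c9: i12 xor  tail

ISSUED = 10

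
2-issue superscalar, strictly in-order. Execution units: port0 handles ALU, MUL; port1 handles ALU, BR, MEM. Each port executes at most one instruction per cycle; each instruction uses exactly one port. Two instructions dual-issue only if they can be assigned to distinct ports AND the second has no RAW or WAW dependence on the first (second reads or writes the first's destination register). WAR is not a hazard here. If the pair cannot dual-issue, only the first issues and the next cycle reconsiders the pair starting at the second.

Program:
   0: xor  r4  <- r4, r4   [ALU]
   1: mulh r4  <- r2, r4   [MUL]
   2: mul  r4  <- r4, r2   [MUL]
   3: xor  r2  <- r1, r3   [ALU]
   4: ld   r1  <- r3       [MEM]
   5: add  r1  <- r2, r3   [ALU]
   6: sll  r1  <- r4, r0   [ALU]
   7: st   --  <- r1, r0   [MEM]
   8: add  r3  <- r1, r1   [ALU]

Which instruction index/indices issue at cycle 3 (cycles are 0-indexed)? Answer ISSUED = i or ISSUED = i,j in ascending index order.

ISSUED = 4

t=0 i0:xor ; RAW+WAW r4
t=1 i1:mulh ; no-port MUL/MUL
t=2 i2+i3:mul+xor ; pair
t=3 i4:ld ; WAW r1
t=4 i5:add ; WAW r1
t=5 i6:sll ; RAW r1
t=6 i7+i8:st+add ; pair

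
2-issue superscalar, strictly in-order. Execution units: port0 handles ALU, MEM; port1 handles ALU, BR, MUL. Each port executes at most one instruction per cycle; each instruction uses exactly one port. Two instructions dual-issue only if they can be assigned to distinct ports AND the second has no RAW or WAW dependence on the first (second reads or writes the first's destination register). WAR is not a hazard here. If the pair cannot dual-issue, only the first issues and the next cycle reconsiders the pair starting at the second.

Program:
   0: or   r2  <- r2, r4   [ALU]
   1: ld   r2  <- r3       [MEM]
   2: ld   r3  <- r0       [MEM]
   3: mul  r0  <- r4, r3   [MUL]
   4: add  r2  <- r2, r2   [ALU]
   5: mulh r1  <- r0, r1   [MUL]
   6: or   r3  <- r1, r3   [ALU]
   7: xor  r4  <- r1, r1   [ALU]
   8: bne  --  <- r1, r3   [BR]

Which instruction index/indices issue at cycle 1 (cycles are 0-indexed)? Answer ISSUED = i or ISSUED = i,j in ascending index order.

  cy0 -> i0 (or.ALU) WAW r2
  cy1 -> i1 (ld.MEM) no-port MEM/MEM
  cy2 -> i2 (ld.MEM) RAW r3
  cy3 -> i3+i4 (mul.MUL/add.ALU) pair
  cy4 -> i5 (mulh.MUL) RAW r1
  cy5 -> i6+i7 (or.ALU/xor.ALU) pair
  cy6 -> i8 (bne.BR) tail

ISSUED = 1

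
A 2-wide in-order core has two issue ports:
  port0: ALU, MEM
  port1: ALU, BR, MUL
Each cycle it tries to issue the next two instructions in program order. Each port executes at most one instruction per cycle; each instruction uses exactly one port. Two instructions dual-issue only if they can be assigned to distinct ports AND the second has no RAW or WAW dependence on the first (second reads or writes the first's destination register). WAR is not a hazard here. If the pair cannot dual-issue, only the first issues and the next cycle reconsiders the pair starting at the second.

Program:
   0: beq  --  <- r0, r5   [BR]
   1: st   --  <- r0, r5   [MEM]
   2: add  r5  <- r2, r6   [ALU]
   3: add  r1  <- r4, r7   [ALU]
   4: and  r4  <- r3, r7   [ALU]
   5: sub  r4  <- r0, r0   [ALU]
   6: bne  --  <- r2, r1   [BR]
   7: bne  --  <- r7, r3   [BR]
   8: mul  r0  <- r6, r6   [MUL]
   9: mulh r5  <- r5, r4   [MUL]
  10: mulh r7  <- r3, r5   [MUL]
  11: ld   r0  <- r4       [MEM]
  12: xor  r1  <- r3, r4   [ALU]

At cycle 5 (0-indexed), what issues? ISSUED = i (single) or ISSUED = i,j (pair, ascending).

#0 head=0: beq.BR+st.MEM i0,i1 2-wide
#1 head=2: add.ALU+add.ALU i2,i3 2-wide
#2 head=4: and.ALU i4 WAW r4
#3 head=5: sub.ALU+bne.BR i5,i6 2-wide
#4 head=7: bne.BR i7 no-port BR/MUL
#5 head=8: mul.MUL i8 no-port MUL/MUL
#6 head=9: mulh.MUL i9 no-port MUL/MUL
#7 head=10: mulh.MUL+ld.MEM i10,i11 2-wide
#8 head=12: xor.ALU i12 tail

ISSUED = 8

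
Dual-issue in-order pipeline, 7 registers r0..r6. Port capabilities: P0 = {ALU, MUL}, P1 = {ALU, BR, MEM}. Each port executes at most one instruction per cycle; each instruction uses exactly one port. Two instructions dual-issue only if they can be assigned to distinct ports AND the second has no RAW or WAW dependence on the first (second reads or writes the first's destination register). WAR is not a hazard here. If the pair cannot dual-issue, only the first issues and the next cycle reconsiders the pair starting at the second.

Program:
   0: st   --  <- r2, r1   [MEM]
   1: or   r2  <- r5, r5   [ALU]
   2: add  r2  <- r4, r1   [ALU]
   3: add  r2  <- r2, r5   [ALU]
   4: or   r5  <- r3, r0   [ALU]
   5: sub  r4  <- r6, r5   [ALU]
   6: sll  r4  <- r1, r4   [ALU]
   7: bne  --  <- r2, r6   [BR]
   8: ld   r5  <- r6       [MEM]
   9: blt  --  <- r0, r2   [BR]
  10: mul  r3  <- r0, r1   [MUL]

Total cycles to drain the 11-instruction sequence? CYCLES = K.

[0] i0,i1  st;or  -- dual
[1] i2  add  -- RAW+WAW r2
[2] i3,i4  add;or  -- dual
[3] i5  sub  -- RAW+WAW r4
[4] i6,i7  sll;bne  -- dual
[5] i8  ld  -- no-port MEM/BR
[6] i9,i10  blt;mul  -- dual

CYCLES = 7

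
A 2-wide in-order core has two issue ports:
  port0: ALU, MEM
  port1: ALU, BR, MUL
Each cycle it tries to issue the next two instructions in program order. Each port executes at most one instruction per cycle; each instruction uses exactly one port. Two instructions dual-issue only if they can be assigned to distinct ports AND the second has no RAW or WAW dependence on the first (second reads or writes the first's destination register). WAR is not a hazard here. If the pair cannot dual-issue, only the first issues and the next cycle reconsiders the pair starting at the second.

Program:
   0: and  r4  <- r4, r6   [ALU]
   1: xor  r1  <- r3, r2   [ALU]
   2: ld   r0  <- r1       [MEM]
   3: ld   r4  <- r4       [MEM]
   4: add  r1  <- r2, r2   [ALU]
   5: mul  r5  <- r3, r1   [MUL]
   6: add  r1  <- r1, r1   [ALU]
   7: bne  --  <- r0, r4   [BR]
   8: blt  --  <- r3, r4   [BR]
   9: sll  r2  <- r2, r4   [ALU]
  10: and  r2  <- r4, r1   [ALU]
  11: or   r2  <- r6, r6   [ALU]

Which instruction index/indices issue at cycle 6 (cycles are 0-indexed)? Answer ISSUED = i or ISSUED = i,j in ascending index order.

ISSUED = 10

0. and/xor @i0&i1  | 2-wide
1. ld @i2  | no-port MEM/MEM
2. ld/add @i3&i4  | 2-wide
3. mul/add @i5&i6  | 2-wide
4. bne @i7  | no-port BR/BR
5. blt/sll @i8&i9  | 2-wide
6. and @i10  | WAW r2
7. or @i11  | tail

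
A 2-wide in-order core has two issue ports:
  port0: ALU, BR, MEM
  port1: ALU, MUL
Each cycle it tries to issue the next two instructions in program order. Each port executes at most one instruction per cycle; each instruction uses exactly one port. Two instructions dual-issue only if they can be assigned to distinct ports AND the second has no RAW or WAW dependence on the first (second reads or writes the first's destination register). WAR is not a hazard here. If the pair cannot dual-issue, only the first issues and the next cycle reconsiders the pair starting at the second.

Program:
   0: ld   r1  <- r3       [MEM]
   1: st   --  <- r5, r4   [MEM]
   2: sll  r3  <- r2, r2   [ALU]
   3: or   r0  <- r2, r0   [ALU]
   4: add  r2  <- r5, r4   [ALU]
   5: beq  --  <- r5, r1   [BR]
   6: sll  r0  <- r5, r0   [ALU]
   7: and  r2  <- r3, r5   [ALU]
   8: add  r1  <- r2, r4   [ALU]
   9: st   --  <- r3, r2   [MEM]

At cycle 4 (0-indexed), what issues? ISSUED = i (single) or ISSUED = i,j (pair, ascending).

ISSUED = 7

#0 head=0: ld.MEM i0 no-port MEM/MEM
#1 head=1: st.MEM sll.ALU i1+i2 2-wide
#2 head=3: or.ALU add.ALU i3+i4 2-wide
#3 head=5: beq.BR sll.ALU i5+i6 2-wide
#4 head=7: and.ALU i7 RAW r2
#5 head=8: add.ALU st.MEM i8+i9 2-wide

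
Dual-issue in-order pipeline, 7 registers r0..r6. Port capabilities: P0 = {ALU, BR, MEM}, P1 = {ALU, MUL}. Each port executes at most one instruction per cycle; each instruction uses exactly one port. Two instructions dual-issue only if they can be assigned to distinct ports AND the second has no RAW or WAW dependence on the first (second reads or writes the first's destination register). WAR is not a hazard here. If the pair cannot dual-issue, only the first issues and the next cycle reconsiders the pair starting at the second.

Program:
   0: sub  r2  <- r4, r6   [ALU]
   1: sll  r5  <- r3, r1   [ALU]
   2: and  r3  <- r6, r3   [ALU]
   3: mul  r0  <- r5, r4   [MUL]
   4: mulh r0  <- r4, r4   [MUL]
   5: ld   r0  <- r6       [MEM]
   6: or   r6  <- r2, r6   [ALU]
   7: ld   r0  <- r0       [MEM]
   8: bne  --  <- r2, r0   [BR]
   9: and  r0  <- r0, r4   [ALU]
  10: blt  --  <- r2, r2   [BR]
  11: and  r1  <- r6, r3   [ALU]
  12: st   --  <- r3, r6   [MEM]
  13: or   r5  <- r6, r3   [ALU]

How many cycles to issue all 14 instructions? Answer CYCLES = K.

CYCLES = 8

0. sub+sll @i0,i1  | 2-wide
1. and+mul @i2,i3  | 2-wide
2. mulh @i4  | WAW r0
3. ld+or @i5,i6  | 2-wide
4. ld @i7  | no-port MEM/BR
5. bne+and @i8,i9  | 2-wide
6. blt+and @i10,i11  | 2-wide
7. st+or @i12,i13  | 2-wide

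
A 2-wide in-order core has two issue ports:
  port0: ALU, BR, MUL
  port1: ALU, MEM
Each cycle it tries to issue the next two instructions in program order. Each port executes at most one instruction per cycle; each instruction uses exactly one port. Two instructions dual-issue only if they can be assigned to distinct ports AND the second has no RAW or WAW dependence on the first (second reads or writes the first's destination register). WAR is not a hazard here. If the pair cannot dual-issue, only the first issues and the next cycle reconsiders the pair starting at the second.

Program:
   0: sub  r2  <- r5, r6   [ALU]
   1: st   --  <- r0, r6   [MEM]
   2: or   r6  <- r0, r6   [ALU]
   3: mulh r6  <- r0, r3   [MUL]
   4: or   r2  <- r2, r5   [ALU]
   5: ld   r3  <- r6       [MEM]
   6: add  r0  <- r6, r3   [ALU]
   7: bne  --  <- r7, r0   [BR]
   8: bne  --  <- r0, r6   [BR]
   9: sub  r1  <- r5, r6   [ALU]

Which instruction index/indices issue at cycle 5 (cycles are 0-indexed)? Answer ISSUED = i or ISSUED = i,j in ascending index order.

ISSUED = 7

[0] i0,i1  sub;st  -- 2-wide
[1] i2  or  -- WAW r6
[2] i3,i4  mulh;or  -- 2-wide
[3] i5  ld  -- RAW r3
[4] i6  add  -- RAW r0
[5] i7  bne  -- no-port BR/BR
[6] i8,i9  bne;sub  -- 2-wide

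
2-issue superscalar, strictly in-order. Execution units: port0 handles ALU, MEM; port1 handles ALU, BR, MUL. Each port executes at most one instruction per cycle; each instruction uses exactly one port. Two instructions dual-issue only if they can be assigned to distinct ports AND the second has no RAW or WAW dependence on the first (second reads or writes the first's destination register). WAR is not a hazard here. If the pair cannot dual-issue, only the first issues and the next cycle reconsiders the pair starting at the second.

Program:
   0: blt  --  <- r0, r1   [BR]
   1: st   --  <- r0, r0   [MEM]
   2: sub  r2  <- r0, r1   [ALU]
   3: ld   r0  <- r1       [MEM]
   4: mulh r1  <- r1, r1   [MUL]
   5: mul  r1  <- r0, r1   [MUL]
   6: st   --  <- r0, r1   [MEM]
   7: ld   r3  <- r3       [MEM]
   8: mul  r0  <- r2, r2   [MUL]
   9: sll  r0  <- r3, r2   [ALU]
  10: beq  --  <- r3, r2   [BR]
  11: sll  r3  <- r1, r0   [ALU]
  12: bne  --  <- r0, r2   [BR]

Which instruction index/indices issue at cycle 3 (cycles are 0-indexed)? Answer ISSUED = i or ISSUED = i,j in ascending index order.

ISSUED = 5

c0: i0&i1 blt.BR/st.MEM  pair
c1: i2&i3 sub.ALU/ld.MEM  pair
c2: i4 mulh.MUL  no-port MUL/MUL
c3: i5 mul.MUL  RAW r1
c4: i6 st.MEM  no-port MEM/MEM
c5: i7&i8 ld.MEM/mul.MUL  pair
c6: i9&i10 sll.ALU/beq.BR  pair
c7: i11&i12 sll.ALU/bne.BR  pair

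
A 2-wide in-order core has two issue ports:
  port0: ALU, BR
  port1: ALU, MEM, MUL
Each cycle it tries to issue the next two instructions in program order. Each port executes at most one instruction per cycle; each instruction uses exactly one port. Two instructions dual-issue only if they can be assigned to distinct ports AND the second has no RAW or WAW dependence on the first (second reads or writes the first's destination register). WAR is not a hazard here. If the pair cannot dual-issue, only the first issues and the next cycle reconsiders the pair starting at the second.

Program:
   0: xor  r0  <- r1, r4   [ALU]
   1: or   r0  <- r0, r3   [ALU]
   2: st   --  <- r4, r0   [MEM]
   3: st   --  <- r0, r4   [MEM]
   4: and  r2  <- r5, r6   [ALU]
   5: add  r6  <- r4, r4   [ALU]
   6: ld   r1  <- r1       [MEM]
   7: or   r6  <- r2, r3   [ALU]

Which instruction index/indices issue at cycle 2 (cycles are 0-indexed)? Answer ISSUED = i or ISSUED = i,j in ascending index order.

0. xor @i0  | RAW+WAW r0
1. or @i1  | RAW r0
2. st @i2  | no-port MEM/MEM
3. st/and @i3/i4  | dual
4. add/ld @i5/i6  | dual
5. or @i7  | tail

ISSUED = 2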